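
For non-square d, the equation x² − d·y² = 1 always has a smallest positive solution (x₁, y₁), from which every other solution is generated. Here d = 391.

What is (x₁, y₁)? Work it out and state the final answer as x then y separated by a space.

7338680 371133

d=391: √d = [19; 1,3,2,2,1,…,3,1,38] (ℓ=16, even), read p_15/q_15
i=0: a=19 ⇒ p=19, q=1
i=1: a=1 ⇒ p=20, q=1
i=2: a=3 ⇒ p=79, q=4
…
i=5: a=1 ⇒ p=613, q=31
i=6: a=1 ⇒ p=1048, q=53
i=7: a=2 ⇒ p=2709, q=137
i=8: a=19 ⇒ p=52519, q=2656
…
i=11: a=1 ⇒ p=268013, q=13554
i=12: a=2 ⇒ p=696292, q=35213
…
i=14: a=3 ⇒ p=5678083, q=287153
i=15: a=1 ⇒ p=7338680, q=371133
(x₁, y₁) = (7338680, 371133);  7338680² − 391·371133² = 1 ✓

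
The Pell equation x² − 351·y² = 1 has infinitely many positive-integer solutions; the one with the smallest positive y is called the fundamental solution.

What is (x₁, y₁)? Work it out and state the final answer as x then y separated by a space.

[18; 1,2,1,3,2,2,2,3,1,2,1,36] for √351; ℓ=12 ⇒ convergent index 11
k=0  a_k=18  p_k/q_k = 18/1
…
k=4  a_k=3  p_k/q_k = 281/15
…
k=7  a_k=2  p_k/q_k = 3747/200
k=8  a_k=3  p_k/q_k = 12796/683
k=9  a_k=1  p_k/q_k = 16543/883
k=10  a_k=2  p_k/q_k = 45882/2449
k=11  a_k=1  p_k/q_k = 62425/3332
→ (62425, 3332).  Check: 62425²=3896880625, 351·3332²=3896880624, difference 1.

62425 3332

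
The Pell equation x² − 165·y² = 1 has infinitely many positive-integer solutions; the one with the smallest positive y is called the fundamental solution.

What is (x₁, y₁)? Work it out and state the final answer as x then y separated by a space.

√165 → a₀=12, period (1,5,2,5,1,24); ℓ=6 even so k=5
i=0: a=12 ⇒ p=12, q=1
i=1: a=1 ⇒ p=13, q=1
i=2: a=5 ⇒ p=77, q=6
i=3: a=2 ⇒ p=167, q=13
i=4: a=5 ⇒ p=912, q=71
i=5: a=1 ⇒ p=1079, q=84
→ (1079, 84).  Check: 1079²=1164241, 165·84²=1164240, difference 1.

1079 84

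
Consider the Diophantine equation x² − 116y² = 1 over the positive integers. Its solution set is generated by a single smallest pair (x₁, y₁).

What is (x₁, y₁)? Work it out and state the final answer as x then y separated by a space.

√116 → a₀=10, period (1,3,2,1,4,1,2,3,1,20); ℓ=10 even so k=9
a_0=10:  p_0=10·1+0=10,  q_0=10·0+1=1
a_1=1:  p_1=1·10+1=11,  q_1=1·1+0=1
a_2=3:  p_2=3·11+10=43,  q_2=3·1+1=4
a_3=2:  p_3=2·43+11=97,  q_3=2·4+1=9
a_4=1:  p_4=1·97+43=140,  q_4=1·9+4=13
a_5=4:  p_5=4·140+97=657,  q_5=4·13+9=61
…
a_7=2:  p_7=2·797+657=2251,  q_7=2·74+61=209
a_8=3:  p_8=3·2251+797=7550,  q_8=3·209+74=701
a_9=1:  p_9=1·7550+2251=9801,  q_9=1·701+209=910
fundamental: x₁=9801, y₁=910  (since 96059601 − 116·828100 = 1)

9801 910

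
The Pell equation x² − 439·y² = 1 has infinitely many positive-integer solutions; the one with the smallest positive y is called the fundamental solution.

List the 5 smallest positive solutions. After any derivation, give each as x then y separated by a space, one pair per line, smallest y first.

√439 = [20; 1,19,1,40, …], period ℓ=4 (even) → k=3
step 0: (20, 1)  from 20·(1,0) + (0,1)
…
step 2: (419, 20)  from 19·(21,1) + (20,1)
step 3: (440, 21)  from 1·(419,20) + (21,1)
(x₁, y₁) = (440, 21);  440² − 439·21² = 1 ✓
(x_2, y_2) = (440·440 + 439·21·21, 440·21 + 21·440) = (387199, 18480)
(x_3, y_3) = (440·387199 + 439·21·18480, 440·18480 + 21·387199) = (340734680, 16262379)
(x_4, y_4) = (440·340734680 + 439·21·16262379, 440·16262379 + 21·340734680) = (299846131201, 14310875040)
(x_5, y_5) = (440·299846131201 + 439·21·14310875040, 440·14310875040 + 21·299846131201) = (263864254722200, 12593553772821)

440 21
387199 18480
340734680 16262379
299846131201 14310875040
263864254722200 12593553772821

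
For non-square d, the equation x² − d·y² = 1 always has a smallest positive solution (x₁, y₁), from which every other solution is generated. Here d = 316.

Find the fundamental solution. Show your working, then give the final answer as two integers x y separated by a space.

12799 720

√316 → a₀=17, period (1,3,2,8,2,3,1,34); ℓ=8 even so k=7
a_0=17:  p_0=17·1+0=17,  q_0=17·0+1=1
a_1=1:  p_1=1·17+1=18,  q_1=1·1+0=1
a_2=3:  p_2=3·18+17=71,  q_2=3·1+1=4
a_3=2:  p_3=2·71+18=160,  q_3=2·4+1=9
…
a_6=3:  p_6=3·2862+1351=9937,  q_6=3·161+76=559
a_7=1:  p_7=1·9937+2862=12799,  q_7=1·559+161=720
→ (12799, 720).  Check: 12799²=163814401, 316·720²=163814400, difference 1.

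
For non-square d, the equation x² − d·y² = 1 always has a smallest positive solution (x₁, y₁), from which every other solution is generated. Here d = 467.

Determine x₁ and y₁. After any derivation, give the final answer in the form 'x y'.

√467 = [21; 1,1,1,1,3,…,1,1,42, …], period ℓ=14 (even) → k=13
step 0: (21, 1)  from 21·(1,0) + (0,1)
…
step 2: (43, 2)  from 1·(22,1) + (21,1)
step 3: (65, 3)  from 1·(43,2) + (22,1)
step 4: (108, 5)  from 1·(65,3) + (43,2)
step 5: (389, 18)  from 3·(108,5) + (65,3)
step 6: (1275, 59)  from 3·(389,18) + (108,5)
step 7: (27164, 1257)  from 21·(1275,59) + (389,18)
…
step 12: (991929, 45901)  from 1·(633697,29324) + (358232,16577)
step 13: (1625626, 75225)  from 1·(991929,45901) + (633697,29324)
fundamental: x₁=1625626, y₁=75225  (since 2642659891876 − 467·5658800625 = 1)

1625626 75225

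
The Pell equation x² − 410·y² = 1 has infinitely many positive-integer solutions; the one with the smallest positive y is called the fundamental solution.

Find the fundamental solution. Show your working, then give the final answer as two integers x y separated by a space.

[20; 4,40] for √410; ℓ=2 ⇒ convergent index 1
a_0=20:  p_0=20·1+0=20,  q_0=20·0+1=1
a_1=4:  p_1=4·20+1=81,  q_1=4·1+0=4
fundamental: x₁=81, y₁=4  (since 6561 − 410·16 = 1)

81 4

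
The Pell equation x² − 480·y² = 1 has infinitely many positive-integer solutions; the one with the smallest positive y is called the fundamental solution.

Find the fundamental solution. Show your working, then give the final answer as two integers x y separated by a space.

[21; 1,9,1,42] for √480; ℓ=4 ⇒ convergent index 3
a_0=21:  p_0=21·1+0=21,  q_0=21·0+1=1
a_1=1:  p_1=1·21+1=22,  q_1=1·1+0=1
a_2=9:  p_2=9·22+21=219,  q_2=9·1+1=10
a_3=1:  p_3=1·219+22=241,  q_3=1·10+1=11
→ (241, 11).  Check: 241²=58081, 480·11²=58080, difference 1.

241 11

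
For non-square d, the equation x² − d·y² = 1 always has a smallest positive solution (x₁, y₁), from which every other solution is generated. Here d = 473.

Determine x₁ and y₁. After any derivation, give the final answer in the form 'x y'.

d=473: √d = [21; 1,2,1,42] (ℓ=4, even), read p_3/q_3
i=0: a=21 ⇒ p=21, q=1
i=1: a=1 ⇒ p=22, q=1
i=2: a=2 ⇒ p=65, q=3
i=3: a=1 ⇒ p=87, q=4
→ (87, 4).  Check: 87²=7569, 473·4²=7568, difference 1.

87 4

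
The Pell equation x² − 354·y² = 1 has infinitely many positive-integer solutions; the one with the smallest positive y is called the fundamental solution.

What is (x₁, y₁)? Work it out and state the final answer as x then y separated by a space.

258065 13716

√354 = [18; 1,4,2,2,18,2,2,4,1,36, …], period ℓ=10 (even) → k=9
i=0: a=18 ⇒ p=18, q=1
…
i=2: a=4 ⇒ p=94, q=5
i=3: a=2 ⇒ p=207, q=11
…
i=5: a=18 ⇒ p=9351, q=497
…
i=7: a=2 ⇒ p=47771, q=2539
i=8: a=4 ⇒ p=210294, q=11177
i=9: a=1 ⇒ p=258065, q=13716
(x₁, y₁) = (258065, 13716);  258065² − 354·13716² = 1 ✓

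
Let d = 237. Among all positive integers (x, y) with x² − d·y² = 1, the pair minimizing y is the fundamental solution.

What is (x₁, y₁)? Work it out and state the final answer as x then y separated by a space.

228151 14820

d=237: √d = [15; 2,1,1,7,10,7,1,1,2,30] (ℓ=10, even), read p_9/q_9
i=0: a=15 ⇒ p=15, q=1
i=1: a=2 ⇒ p=31, q=2
i=2: a=1 ⇒ p=46, q=3
i=3: a=1 ⇒ p=77, q=5
i=4: a=7 ⇒ p=585, q=38
…
i=8: a=1 ⇒ p=90075, q=5851
i=9: a=2 ⇒ p=228151, q=14820
fundamental: x₁=228151, y₁=14820  (since 52052878801 − 237·219632400 = 1)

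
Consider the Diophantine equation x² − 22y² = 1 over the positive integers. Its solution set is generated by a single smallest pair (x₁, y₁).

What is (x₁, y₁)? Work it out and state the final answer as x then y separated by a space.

[4; 1,2,4,2,1,8] for √22; ℓ=6 ⇒ convergent index 5
k=0  a_k=4  p_k/q_k = 4/1
k=1  a_k=1  p_k/q_k = 5/1
…
k=4  a_k=2  p_k/q_k = 136/29
k=5  a_k=1  p_k/q_k = 197/42
fundamental: x₁=197, y₁=42  (since 38809 − 22·1764 = 1)

197 42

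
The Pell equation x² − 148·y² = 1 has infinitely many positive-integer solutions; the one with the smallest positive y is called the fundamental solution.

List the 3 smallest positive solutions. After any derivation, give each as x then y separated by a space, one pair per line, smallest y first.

73 6
10657 876
1555849 127890

√148 = [12; 6,24, …], period ℓ=2 (even) → k=1
step 0: (12, 1)  from 12·(1,0) + (0,1)
step 1: (73, 6)  from 6·(12,1) + (1,0)
(x₁, y₁) = (73, 6);  73² − 148·6² = 1 ✓
k=2:  x_2 = 73·73+148·6·6 = 10657,  y_2 = 73·6+6·73 = 876
k=3:  x_3 = 73·10657+148·6·876 = 1555849,  y_3 = 73·876+6·10657 = 127890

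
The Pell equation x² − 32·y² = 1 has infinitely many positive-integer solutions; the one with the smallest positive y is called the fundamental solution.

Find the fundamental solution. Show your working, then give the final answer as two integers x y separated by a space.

[5; 1,1,1,10] for √32; ℓ=4 ⇒ convergent index 3
k=0  a_k=5  p_k/q_k = 5/1
…
k=2  a_k=1  p_k/q_k = 11/2
k=3  a_k=1  p_k/q_k = 17/3
(x₁, y₁) = (17, 3);  17² − 32·3² = 1 ✓

17 3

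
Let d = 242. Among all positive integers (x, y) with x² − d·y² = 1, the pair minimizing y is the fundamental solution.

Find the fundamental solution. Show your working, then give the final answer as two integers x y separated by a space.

d=242: √d = [15; 1,1,3,1,14,1,3,1,1,30] (ℓ=10, even), read p_9/q_9
a_0=15:  p_0=15·1+0=15,  q_0=15·0+1=1
…
a_4=1:  p_4=1·109+31=140,  q_4=1·7+2=9
…
a_6=1:  p_6=1·2069+140=2209,  q_6=1·133+9=142
…
a_8=1:  p_8=1·8696+2209=10905,  q_8=1·559+142=701
a_9=1:  p_9=1·10905+8696=19601,  q_9=1·701+559=1260
fundamental: x₁=19601, y₁=1260  (since 384199201 − 242·1587600 = 1)

19601 1260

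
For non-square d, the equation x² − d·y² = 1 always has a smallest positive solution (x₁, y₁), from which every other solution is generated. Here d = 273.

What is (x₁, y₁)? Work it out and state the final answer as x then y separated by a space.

√273 → a₀=16, period (1,1,10,1,1,32); ℓ=6 even so k=5
k=0  a_k=16  p_k/q_k = 16/1
k=1  a_k=1  p_k/q_k = 17/1
k=2  a_k=1  p_k/q_k = 33/2
…
k=4  a_k=1  p_k/q_k = 380/23
k=5  a_k=1  p_k/q_k = 727/44
fundamental: x₁=727, y₁=44  (since 528529 − 273·1936 = 1)

727 44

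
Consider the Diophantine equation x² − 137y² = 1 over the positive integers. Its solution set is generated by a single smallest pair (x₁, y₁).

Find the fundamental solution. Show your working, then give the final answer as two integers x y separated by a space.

[11; 1,2,2,1,1,2,2,1,22] for √137; ℓ=9 ⇒ convergent index 17
a_0=11:  p_0=11·1+0=11,  q_0=11·0+1=1
…
a_3=2:  p_3=2·35+12=82,  q_3=2·3+1=7
a_4=1:  p_4=1·82+35=117,  q_4=1·7+3=10
a_5=1:  p_5=1·117+82=199,  q_5=1·10+7=17
a_6=2:  p_6=2·199+117=515,  q_6=2·17+10=44
…
a_8=1:  p_8=1·1229+515=1744,  q_8=1·105+44=149
a_9=22:  p_9=22·1744+1229=39597,  q_9=22·149+105=3383
a_10=1:  p_10=1·39597+1744=41341,  q_10=1·3383+149=3532
a_11=2:  p_11=2·41341+39597=122279,  q_11=2·3532+3383=10447
a_12=2:  p_12=2·122279+41341=285899,  q_12=2·10447+3532=24426
a_13=1:  p_13=1·285899+122279=408178,  q_13=1·24426+10447=34873
a_14=1:  p_14=1·408178+285899=694077,  q_14=1·34873+24426=59299
a_15=2:  p_15=2·694077+408178=1796332,  q_15=2·59299+34873=153471
a_16=2:  p_16=2·1796332+694077=4286741,  q_16=2·153471+59299=366241
a_17=1:  p_17=1·4286741+1796332=6083073,  q_17=1·366241+153471=519712
→ (6083073, 519712).  Check: 6083073²=37003777123329, 137·519712²=37003777123328, difference 1.

6083073 519712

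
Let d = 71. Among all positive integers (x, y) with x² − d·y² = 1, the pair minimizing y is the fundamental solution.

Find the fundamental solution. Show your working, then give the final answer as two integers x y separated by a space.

3480 413

√71 → a₀=8, period (2,2,1,7,1,2,2,16); ℓ=8 even so k=7
step 0: (8, 1)  from 8·(1,0) + (0,1)
step 1: (17, 2)  from 2·(8,1) + (1,0)
step 2: (42, 5)  from 2·(17,2) + (8,1)
…
step 6: (1483, 176)  from 2·(514,61) + (455,54)
step 7: (3480, 413)  from 2·(1483,176) + (514,61)
(x₁, y₁) = (3480, 413);  3480² − 71·413² = 1 ✓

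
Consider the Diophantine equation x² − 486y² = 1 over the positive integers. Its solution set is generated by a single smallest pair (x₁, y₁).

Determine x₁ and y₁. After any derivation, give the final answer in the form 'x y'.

485 22

d=486: √d = [22; 22,44] (ℓ=2, even), read p_1/q_1
a_0=22:  p_0=22·1+0=22,  q_0=22·0+1=1
a_1=22:  p_1=22·22+1=485,  q_1=22·1+0=22
→ (485, 22).  Check: 485²=235225, 486·22²=235224, difference 1.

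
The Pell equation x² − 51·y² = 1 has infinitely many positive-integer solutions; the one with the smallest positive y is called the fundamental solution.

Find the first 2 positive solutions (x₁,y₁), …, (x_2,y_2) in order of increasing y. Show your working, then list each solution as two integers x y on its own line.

50 7
4999 700

√51 → a₀=7, period (7,14); ℓ=2 even so k=1
k=0  a_k=7  p_k/q_k = 7/1
k=1  a_k=7  p_k/q_k = 50/7
→ (50, 7).  Check: 50²=2500, 51·7²=2499, difference 1.
(x_2, y_2) = (50·50 + 51·7·7, 50·7 + 7·50) = (4999, 700)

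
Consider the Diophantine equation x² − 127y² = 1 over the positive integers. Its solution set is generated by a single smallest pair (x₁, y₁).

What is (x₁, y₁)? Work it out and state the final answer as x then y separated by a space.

[11; 3,1,2,2,7,11,7,2,2,1,3,22] for √127; ℓ=12 ⇒ convergent index 11
k=0  a_k=11  p_k/q_k = 11/1
k=1  a_k=3  p_k/q_k = 34/3
k=2  a_k=1  p_k/q_k = 45/4
…
k=5  a_k=7  p_k/q_k = 2175/193
k=6  a_k=11  p_k/q_k = 24218/2149
k=7  a_k=7  p_k/q_k = 171701/15236
…
k=9  a_k=2  p_k/q_k = 906941/80478
k=10  a_k=1  p_k/q_k = 1274561/113099
k=11  a_k=3  p_k/q_k = 4730624/419775
(x₁, y₁) = (4730624, 419775);  4730624² − 127·419775² = 1 ✓

4730624 419775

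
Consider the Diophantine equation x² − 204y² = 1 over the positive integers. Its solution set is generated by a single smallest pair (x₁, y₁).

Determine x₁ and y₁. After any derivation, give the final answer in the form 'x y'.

4999 350

[14; 3,1,1,6,1,1,3,28] for √204; ℓ=8 ⇒ convergent index 7
i=0: a=14 ⇒ p=14, q=1
…
i=4: a=6 ⇒ p=657, q=46
…
i=6: a=1 ⇒ p=1414, q=99
i=7: a=3 ⇒ p=4999, q=350
fundamental: x₁=4999, y₁=350  (since 24990001 − 204·122500 = 1)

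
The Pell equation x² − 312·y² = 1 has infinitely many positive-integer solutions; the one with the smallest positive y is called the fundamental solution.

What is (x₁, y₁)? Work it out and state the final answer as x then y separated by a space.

√312 = [17; 1,1,1,34, …], period ℓ=4 (even) → k=3
i=0: a=17 ⇒ p=17, q=1
…
i=2: a=1 ⇒ p=35, q=2
i=3: a=1 ⇒ p=53, q=3
fundamental: x₁=53, y₁=3  (since 2809 − 312·9 = 1)

53 3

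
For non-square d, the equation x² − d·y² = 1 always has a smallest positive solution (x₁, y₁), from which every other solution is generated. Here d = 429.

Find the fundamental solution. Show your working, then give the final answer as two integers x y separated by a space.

d=429: √d = [20; 1,2,2,9,1,12,1,9,2,2,1,40] (ℓ=12, even), read p_11/q_11
step 0: (20, 1)  from 20·(1,0) + (0,1)
step 1: (21, 1)  from 1·(20,1) + (1,0)
step 2: (62, 3)  from 2·(21,1) + (20,1)
step 3: (145, 7)  from 2·(62,3) + (21,1)
…
step 5: (1512, 73)  from 1·(1367,66) + (145,7)
…
step 7: (21023, 1015)  from 1·(19511,942) + (1512,73)
…
step 10: (1085636, 52415)  from 2·(438459,21169) + (208718,10077)
step 11: (1524095, 73584)  from 1·(1085636,52415) + (438459,21169)
fundamental: x₁=1524095, y₁=73584  (since 2322865569025 − 429·5414605056 = 1)

1524095 73584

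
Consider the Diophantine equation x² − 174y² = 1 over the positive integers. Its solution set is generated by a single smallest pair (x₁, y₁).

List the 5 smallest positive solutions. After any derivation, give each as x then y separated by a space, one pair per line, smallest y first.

√174 = [13; 5,4,5,26, …], period ℓ=4 (even) → k=3
step 0: (13, 1)  from 13·(1,0) + (0,1)
step 1: (66, 5)  from 5·(13,1) + (1,0)
step 2: (277, 21)  from 4·(66,5) + (13,1)
step 3: (1451, 110)  from 5·(277,21) + (66,5)
→ (1451, 110).  Check: 1451²=2105401, 174·110²=2105400, difference 1.
n=2: (1451,110)∘(1451,110) = (1451·1451+174·110·110, 1451·110+110·1451) = (4210801,319220)
n=3: (4210801,319220)∘(1451,110) = (1451·4210801+174·110·319220, 1451·319220+110·4210801) = (12219743051,926376330)
n=4: (12219743051,926376330)∘(1451,110) = (1451·12219743051+174·110·926376330, 1451·926376330+110·12219743051) = (35461690123201,2688343790440)
n=5: (35461690123201,2688343790440)∘(1451,110) = (1451·35461690123201+174·110·2688343790440, 1451·2688343790440+110·35461690123201) = (102909812517786251,7801572753480550)

1451 110
4210801 319220
12219743051 926376330
35461690123201 2688343790440
102909812517786251 7801572753480550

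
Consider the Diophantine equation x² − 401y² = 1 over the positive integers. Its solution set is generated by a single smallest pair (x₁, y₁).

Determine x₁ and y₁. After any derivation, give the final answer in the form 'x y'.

√401 → a₀=20, period (40); ℓ=1 odd so k=1
step 0: (20, 1)  from 20·(1,0) + (0,1)
step 1: (801, 40)  from 40·(20,1) + (1,0)
(x₁, y₁) = (801, 40);  801² − 401·40² = 1 ✓

801 40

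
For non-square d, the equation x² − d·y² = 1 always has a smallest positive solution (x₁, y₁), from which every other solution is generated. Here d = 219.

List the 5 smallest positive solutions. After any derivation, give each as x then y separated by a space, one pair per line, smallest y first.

[14; 1,3,1,28] for √219; ℓ=4 ⇒ convergent index 3
step 0: (14, 1)  from 14·(1,0) + (0,1)
…
step 2: (59, 4)  from 3·(15,1) + (14,1)
step 3: (74, 5)  from 1·(59,4) + (15,1)
→ (74, 5).  Check: 74²=5476, 219·5²=5475, difference 1.
(74+5√219)^2 = 10951 + 740√219
(74+5√219)^3 = 1620674 + 109515√219
(74+5√219)^4 = 239848801 + 16207480√219
(74+5√219)^5 = 35496001874 + 2398597525√219

74 5
10951 740
1620674 109515
239848801 16207480
35496001874 2398597525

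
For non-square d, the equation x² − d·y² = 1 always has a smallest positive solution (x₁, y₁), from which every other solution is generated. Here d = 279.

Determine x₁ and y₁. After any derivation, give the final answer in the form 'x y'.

1520 91

[16; 1,2,2,1,2,2,1,32] for √279; ℓ=8 ⇒ convergent index 7
step 0: (16, 1)  from 16·(1,0) + (0,1)
…
step 2: (50, 3)  from 2·(17,1) + (16,1)
…
step 4: (167, 10)  from 1·(117,7) + (50,3)
step 5: (451, 27)  from 2·(167,10) + (117,7)
step 6: (1069, 64)  from 2·(451,27) + (167,10)
step 7: (1520, 91)  from 1·(1069,64) + (451,27)
(x₁, y₁) = (1520, 91);  1520² − 279·91² = 1 ✓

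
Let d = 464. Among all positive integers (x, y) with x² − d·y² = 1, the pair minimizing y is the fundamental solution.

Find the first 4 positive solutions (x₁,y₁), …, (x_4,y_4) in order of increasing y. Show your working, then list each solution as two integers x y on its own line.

9801 455
192119201 8918910
3765920568201 174828473365
73819574785756801 3426987725981820

√464 → a₀=21, period (1,1,5,1,1,1,5,1,1,42); ℓ=10 even so k=9
step 0: (21, 1)  from 21·(1,0) + (0,1)
…
step 3: (237, 11)  from 5·(43,2) + (22,1)
…
step 7: (4502, 209)  from 5·(797,37) + (517,24)
step 8: (5299, 246)  from 1·(4502,209) + (797,37)
step 9: (9801, 455)  from 1·(5299,246) + (4502,209)
(x₁, y₁) = (9801, 455);  9801² − 464·455² = 1 ✓
k=2:  x_2 = 9801·9801+464·455·455 = 192119201,  y_2 = 9801·455+455·9801 = 8918910
k=3:  x_3 = 9801·192119201+464·455·8918910 = 3765920568201,  y_3 = 9801·8918910+455·192119201 = 174828473365
k=4:  x_4 = 9801·3765920568201+464·455·174828473365 = 73819574785756801,  y_4 = 9801·174828473365+455·3765920568201 = 3426987725981820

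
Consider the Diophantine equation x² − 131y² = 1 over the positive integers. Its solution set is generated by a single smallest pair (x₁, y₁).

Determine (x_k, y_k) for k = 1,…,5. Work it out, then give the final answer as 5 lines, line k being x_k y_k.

√131 = [11; 2,4,11,4,2,22, …], period ℓ=6 (even) → k=5
step 0: (11, 1)  from 11·(1,0) + (0,1)
step 1: (23, 2)  from 2·(11,1) + (1,0)
step 2: (103, 9)  from 4·(23,2) + (11,1)
…
step 4: (4727, 413)  from 4·(1156,101) + (103,9)
step 5: (10610, 927)  from 2·(4727,413) + (1156,101)
→ (10610, 927).  Check: 10610²=112572100, 131·927²=112572099, difference 1.
(x_2, y_2) = (10610·10610 + 131·927·927, 10610·927 + 927·10610) = (225144199, 19670940)
(x_3, y_3) = (10610·225144199 + 131·927·19670940, 10610·19670940 + 927·225144199) = (4777559892170, 417417345873)
(x_4, y_4) = (10610·4777559892170 + 131·927·417417345873, 10610·417417345873 + 927·4777559892170) = (101379820686703201, 8857596059754120)
(x_5, y_5) = (10610·101379820686703201 + 131·927·8857596059754120, 10610·8857596059754120 + 927·101379820686703201) = (2151279790194282033050, 187958187970565080527)

10610 927
225144199 19670940
4777559892170 417417345873
101379820686703201 8857596059754120
2151279790194282033050 187958187970565080527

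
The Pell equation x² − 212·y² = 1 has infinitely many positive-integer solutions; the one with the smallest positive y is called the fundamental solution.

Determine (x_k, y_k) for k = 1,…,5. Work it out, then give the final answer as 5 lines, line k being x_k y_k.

√212 → a₀=14, period (1,1,3,1,1,…,1,1,28); ℓ=14 even so k=13
k=0  a_k=14  p_k/q_k = 14/1
k=1  a_k=1  p_k/q_k = 15/1
k=2  a_k=1  p_k/q_k = 29/2
…
k=5  a_k=1  p_k/q_k = 233/16
…
k=8  a_k=1  p_k/q_k = 2781/191
…
k=11  a_k=3  p_k/q_k = 29135/2001
k=12  a_k=1  p_k/q_k = 37114/2549
k=13  a_k=1  p_k/q_k = 66249/4550
fundamental: x₁=66249, y₁=4550  (since 4388930001 − 212·20702500 = 1)
(x_2, y_2) = (66249·66249 + 212·4550·4550, 66249·4550 + 4550·66249) = (8777860001, 602865900)
(x_3, y_3) = (66249·8777860001 + 212·4550·602865900, 66249·602865900 + 4550·8777860001) = (1163048894346249, 79878526013650)
(x_4, y_4) = (66249·1163048894346249 + 212·4550·79878526013650, 66249·79878526013650 + 4550·1163048894346249) = (154101652394311440001, 10583744939153731800)
(x_5, y_5) = (66249·154101652394311440001 + 212·4550·10583744939153731800, 66249·10583744939153731800 + 4550·154101652394311440001) = (20418160737778428282906249, 1402325036868112630022750)

66249 4550
8777860001 602865900
1163048894346249 79878526013650
154101652394311440001 10583744939153731800
20418160737778428282906249 1402325036868112630022750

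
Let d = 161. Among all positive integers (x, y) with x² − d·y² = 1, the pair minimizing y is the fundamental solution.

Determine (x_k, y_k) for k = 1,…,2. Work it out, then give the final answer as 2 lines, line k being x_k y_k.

[12; 1,2,4,1,2,1,4,2,1,24] for √161; ℓ=10 ⇒ convergent index 9
i=0: a=12 ⇒ p=12, q=1
…
i=2: a=2 ⇒ p=38, q=3
i=3: a=4 ⇒ p=165, q=13
…
i=8: a=2 ⇒ p=8108, q=639
i=9: a=1 ⇒ p=11775, q=928
→ (11775, 928).  Check: 11775²=138650625, 161·928²=138650624, difference 1.
n=2: (11775,928)∘(11775,928) = (11775·11775+161·928·928, 11775·928+928·11775) = (277301249,21854400)

11775 928
277301249 21854400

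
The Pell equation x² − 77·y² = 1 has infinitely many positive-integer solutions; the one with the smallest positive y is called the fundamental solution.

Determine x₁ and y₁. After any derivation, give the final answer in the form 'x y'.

√77 → a₀=8, period (1,3,2,3,1,16); ℓ=6 even so k=5
step 0: (8, 1)  from 8·(1,0) + (0,1)
step 1: (9, 1)  from 1·(8,1) + (1,0)
…
step 3: (79, 9)  from 2·(35,4) + (9,1)
step 4: (272, 31)  from 3·(79,9) + (35,4)
step 5: (351, 40)  from 1·(272,31) + (79,9)
→ (351, 40).  Check: 351²=123201, 77·40²=123200, difference 1.

351 40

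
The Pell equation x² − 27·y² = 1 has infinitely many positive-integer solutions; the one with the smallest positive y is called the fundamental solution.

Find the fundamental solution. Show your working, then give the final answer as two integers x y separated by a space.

26 5

√27 → a₀=5, period (5,10); ℓ=2 even so k=1
k=0  a_k=5  p_k/q_k = 5/1
k=1  a_k=5  p_k/q_k = 26/5
fundamental: x₁=26, y₁=5  (since 676 − 27·25 = 1)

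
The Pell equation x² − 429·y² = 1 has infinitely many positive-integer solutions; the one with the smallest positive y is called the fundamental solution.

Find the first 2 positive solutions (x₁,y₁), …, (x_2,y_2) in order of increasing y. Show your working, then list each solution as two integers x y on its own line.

√429 = [20; 1,2,2,9,1,12,1,9,2,2,1,40, …], period ℓ=12 (even) → k=11
step 0: (20, 1)  from 20·(1,0) + (0,1)
…
step 2: (62, 3)  from 2·(21,1) + (20,1)
…
step 8: (208718, 10077)  from 9·(21023,1015) + (19511,942)
step 9: (438459, 21169)  from 2·(208718,10077) + (21023,1015)
step 10: (1085636, 52415)  from 2·(438459,21169) + (208718,10077)
step 11: (1524095, 73584)  from 1·(1085636,52415) + (438459,21169)
→ (1524095, 73584).  Check: 1524095²=2322865569025, 429·73584²=2322865569024, difference 1.
(1524095+73584√429)^2 = 4645731138049 + 224298012960√429

1524095 73584
4645731138049 224298012960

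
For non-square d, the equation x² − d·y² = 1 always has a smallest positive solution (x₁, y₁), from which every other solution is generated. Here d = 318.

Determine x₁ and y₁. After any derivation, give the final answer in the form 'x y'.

√318 = [17; 1,4,1,34, …], period ℓ=4 (even) → k=3
step 0: (17, 1)  from 17·(1,0) + (0,1)
…
step 2: (89, 5)  from 4·(18,1) + (17,1)
step 3: (107, 6)  from 1·(89,5) + (18,1)
(x₁, y₁) = (107, 6);  107² − 318·6² = 1 ✓

107 6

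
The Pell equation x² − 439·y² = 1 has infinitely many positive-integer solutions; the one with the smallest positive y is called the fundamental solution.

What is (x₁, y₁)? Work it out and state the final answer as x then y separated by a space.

440 21

√439 → a₀=20, period (1,19,1,40); ℓ=4 even so k=3
i=0: a=20 ⇒ p=20, q=1
i=1: a=1 ⇒ p=21, q=1
i=2: a=19 ⇒ p=419, q=20
i=3: a=1 ⇒ p=440, q=21
→ (440, 21).  Check: 440²=193600, 439·21²=193599, difference 1.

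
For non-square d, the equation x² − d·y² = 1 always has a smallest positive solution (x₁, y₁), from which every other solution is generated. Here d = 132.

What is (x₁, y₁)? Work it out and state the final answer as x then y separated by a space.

d=132: √d = [11; 2,22] (ℓ=2, even), read p_1/q_1
a_0=11:  p_0=11·1+0=11,  q_0=11·0+1=1
a_1=2:  p_1=2·11+1=23,  q_1=2·1+0=2
fundamental: x₁=23, y₁=2  (since 529 − 132·4 = 1)

23 2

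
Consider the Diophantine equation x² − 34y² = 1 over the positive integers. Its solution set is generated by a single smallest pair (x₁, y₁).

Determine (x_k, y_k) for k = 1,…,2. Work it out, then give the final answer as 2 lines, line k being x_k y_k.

35 6
2449 420

√34 → a₀=5, period (1,4,1,10); ℓ=4 even so k=3
k=0  a_k=5  p_k/q_k = 5/1
…
k=2  a_k=4  p_k/q_k = 29/5
k=3  a_k=1  p_k/q_k = 35/6
(x₁, y₁) = (35, 6);  35² − 34·6² = 1 ✓
(35+6√34)^2 = 2449 + 420√34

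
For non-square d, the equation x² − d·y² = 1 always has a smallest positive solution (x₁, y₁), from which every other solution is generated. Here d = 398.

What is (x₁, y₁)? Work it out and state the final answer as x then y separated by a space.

399 20

[19; 1,18,1,38] for √398; ℓ=4 ⇒ convergent index 3
i=0: a=19 ⇒ p=19, q=1
i=1: a=1 ⇒ p=20, q=1
i=2: a=18 ⇒ p=379, q=19
i=3: a=1 ⇒ p=399, q=20
→ (399, 20).  Check: 399²=159201, 398·20²=159200, difference 1.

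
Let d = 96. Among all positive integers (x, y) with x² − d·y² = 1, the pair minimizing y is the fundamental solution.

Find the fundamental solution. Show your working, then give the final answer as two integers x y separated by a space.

√96 → a₀=9, period (1,3,1,18); ℓ=4 even so k=3
a_0=9:  p_0=9·1+0=9,  q_0=9·0+1=1
…
a_2=3:  p_2=3·10+9=39,  q_2=3·1+1=4
a_3=1:  p_3=1·39+10=49,  q_3=1·4+1=5
→ (49, 5).  Check: 49²=2401, 96·5²=2400, difference 1.

49 5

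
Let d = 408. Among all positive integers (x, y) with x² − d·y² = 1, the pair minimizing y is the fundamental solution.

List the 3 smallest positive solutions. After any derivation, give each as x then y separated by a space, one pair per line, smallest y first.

√408 → a₀=20, period (5,40); ℓ=2 even so k=1
a_0=20:  p_0=20·1+0=20,  q_0=20·0+1=1
a_1=5:  p_1=5·20+1=101,  q_1=5·1+0=5
(x₁, y₁) = (101, 5);  101² − 408·5² = 1 ✓
k=2:  x_2 = 101·101+408·5·5 = 20401,  y_2 = 101·5+5·101 = 1010
k=3:  x_3 = 101·20401+408·5·1010 = 4120901,  y_3 = 101·1010+5·20401 = 204015

101 5
20401 1010
4120901 204015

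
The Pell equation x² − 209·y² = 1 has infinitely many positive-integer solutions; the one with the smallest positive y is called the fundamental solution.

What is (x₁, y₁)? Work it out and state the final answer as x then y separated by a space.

46551 3220

[14; 2,5,3,2,3,5,2,28] for √209; ℓ=8 ⇒ convergent index 7
step 0: (14, 1)  from 14·(1,0) + (0,1)
…
step 3: (506, 35)  from 3·(159,11) + (29,2)
step 4: (1171, 81)  from 2·(506,35) + (159,11)
step 5: (4019, 278)  from 3·(1171,81) + (506,35)
step 6: (21266, 1471)  from 5·(4019,278) + (1171,81)
step 7: (46551, 3220)  from 2·(21266,1471) + (4019,278)
fundamental: x₁=46551, y₁=3220  (since 2166995601 − 209·10368400 = 1)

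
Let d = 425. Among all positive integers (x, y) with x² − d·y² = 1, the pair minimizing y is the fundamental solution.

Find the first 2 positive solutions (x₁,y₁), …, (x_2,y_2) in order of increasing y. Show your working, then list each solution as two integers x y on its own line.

143649 6968
41270070401 2001892464

d=425: √d = [20; 1,1,1,1,1,1,40] (ℓ=7, odd), read p_13/q_13
step 0: (20, 1)  from 20·(1,0) + (0,1)
step 1: (21, 1)  from 1·(20,1) + (1,0)
…
step 3: (62, 3)  from 1·(41,2) + (21,1)
step 4: (103, 5)  from 1·(62,3) + (41,2)
step 5: (165, 8)  from 1·(103,5) + (62,3)
…
step 7: (10885, 528)  from 40·(268,13) + (165,8)
…
step 10: (33191, 1610)  from 1·(22038,1069) + (11153,541)
step 11: (55229, 2679)  from 1·(33191,1610) + (22038,1069)
step 12: (88420, 4289)  from 1·(55229,2679) + (33191,1610)
step 13: (143649, 6968)  from 1·(88420,4289) + (55229,2679)
(x₁, y₁) = (143649, 6968);  143649² − 425·6968² = 1 ✓
n=2: (143649,6968)∘(143649,6968) = (143649·143649+425·6968·6968, 143649·6968+6968·143649) = (41270070401,2001892464)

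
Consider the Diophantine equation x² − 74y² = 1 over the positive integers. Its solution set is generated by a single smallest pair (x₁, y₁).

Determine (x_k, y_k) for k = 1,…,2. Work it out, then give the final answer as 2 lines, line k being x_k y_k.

3699 430
27365201 3181140

d=74: √d = [8; 1,1,1,1,16] (ℓ=5, odd), read p_9/q_9
step 0: (8, 1)  from 8·(1,0) + (0,1)
step 1: (9, 1)  from 1·(8,1) + (1,0)
…
step 3: (26, 3)  from 1·(17,2) + (9,1)
step 4: (43, 5)  from 1·(26,3) + (17,2)
step 5: (714, 83)  from 16·(43,5) + (26,3)
step 6: (757, 88)  from 1·(714,83) + (43,5)
step 7: (1471, 171)  from 1·(757,88) + (714,83)
step 8: (2228, 259)  from 1·(1471,171) + (757,88)
step 9: (3699, 430)  from 1·(2228,259) + (1471,171)
fundamental: x₁=3699, y₁=430  (since 13682601 − 74·184900 = 1)
n=2: (3699,430)∘(3699,430) = (3699·3699+74·430·430, 3699·430+430·3699) = (27365201,3181140)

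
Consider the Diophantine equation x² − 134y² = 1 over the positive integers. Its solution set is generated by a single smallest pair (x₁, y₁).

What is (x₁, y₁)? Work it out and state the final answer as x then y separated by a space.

√134 = [11; 1,1,2,1,3,…,1,1,22, …], period ℓ=14 (even) → k=13
a_0=11:  p_0=11·1+0=11,  q_0=11·0+1=1
…
a_2=1:  p_2=1·12+11=23,  q_2=1·1+1=2
a_3=2:  p_3=2·23+12=58,  q_3=2·2+1=5
…
a_5=3:  p_5=3·81+58=301,  q_5=3·7+5=26
a_6=1:  p_6=1·301+81=382,  q_6=1·26+7=33
a_7=10:  p_7=10·382+301=4121,  q_7=10·33+26=356
a_8=1:  p_8=1·4121+382=4503,  q_8=1·356+33=389
a_9=3:  p_9=3·4503+4121=17630,  q_9=3·389+356=1523
a_10=1:  p_10=1·17630+4503=22133,  q_10=1·1523+389=1912
…
a_12=1:  p_12=1·61896+22133=84029,  q_12=1·5347+1912=7259
a_13=1:  p_13=1·84029+61896=145925,  q_13=1·7259+5347=12606
→ (145925, 12606).  Check: 145925²=21294105625, 134·12606²=21294105624, difference 1.

145925 12606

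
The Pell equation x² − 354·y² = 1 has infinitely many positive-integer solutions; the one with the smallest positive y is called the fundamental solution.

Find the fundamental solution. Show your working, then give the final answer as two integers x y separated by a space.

d=354: √d = [18; 1,4,2,2,18,2,2,4,1,36] (ℓ=10, even), read p_9/q_9
a_0=18:  p_0=18·1+0=18,  q_0=18·0+1=1
…
a_2=4:  p_2=4·19+18=94,  q_2=4·1+1=5
a_3=2:  p_3=2·94+19=207,  q_3=2·5+1=11
a_4=2:  p_4=2·207+94=508,  q_4=2·11+5=27
…
a_6=2:  p_6=2·9351+508=19210,  q_6=2·497+27=1021
a_7=2:  p_7=2·19210+9351=47771,  q_7=2·1021+497=2539
a_8=4:  p_8=4·47771+19210=210294,  q_8=4·2539+1021=11177
a_9=1:  p_9=1·210294+47771=258065,  q_9=1·11177+2539=13716
fundamental: x₁=258065, y₁=13716  (since 66597544225 − 354·188128656 = 1)

258065 13716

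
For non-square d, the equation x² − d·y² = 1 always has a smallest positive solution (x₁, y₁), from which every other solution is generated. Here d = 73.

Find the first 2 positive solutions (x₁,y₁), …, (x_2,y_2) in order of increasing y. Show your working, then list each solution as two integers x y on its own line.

2281249 267000
10408194000001 1218186966000

√73 = [8; 1,1,5,5,1,1,16, …], period ℓ=7 (odd) → k=13
a_0=8:  p_0=8·1+0=8,  q_0=8·0+1=1
…
a_2=1:  p_2=1·9+8=17,  q_2=1·1+1=2
a_3=5:  p_3=5·17+9=94,  q_3=5·2+1=11
a_4=5:  p_4=5·94+17=487,  q_4=5·11+2=57
…
a_6=1:  p_6=1·581+487=1068,  q_6=1·68+57=125
a_7=16:  p_7=16·1068+581=17669,  q_7=16·125+68=2068
a_8=1:  p_8=1·17669+1068=18737,  q_8=1·2068+125=2193
a_9=1:  p_9=1·18737+17669=36406,  q_9=1·2193+2068=4261
a_10=5:  p_10=5·36406+18737=200767,  q_10=5·4261+2193=23498
a_11=5:  p_11=5·200767+36406=1040241,  q_11=5·23498+4261=121751
a_12=1:  p_12=1·1040241+200767=1241008,  q_12=1·121751+23498=145249
a_13=1:  p_13=1·1241008+1040241=2281249,  q_13=1·145249+121751=267000
fundamental: x₁=2281249, y₁=267000  (since 5204097000001 − 73·71289000000 = 1)
(x_2, y_2) = (2281249·2281249 + 73·267000·267000, 2281249·267000 + 267000·2281249) = (10408194000001, 1218186966000)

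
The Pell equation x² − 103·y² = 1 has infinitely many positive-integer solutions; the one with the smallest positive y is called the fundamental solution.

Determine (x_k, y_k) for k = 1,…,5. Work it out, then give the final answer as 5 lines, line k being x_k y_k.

√103 → a₀=10, period (6,1,2,1,1,9,1,1,2,1,6,20); ℓ=12 even so k=11
k=0  a_k=10  p_k/q_k = 10/1
…
k=2  a_k=1  p_k/q_k = 71/7
…
k=4  a_k=1  p_k/q_k = 274/27
k=5  a_k=1  p_k/q_k = 477/47
…
k=7  a_k=1  p_k/q_k = 5044/497
…
k=9  a_k=2  p_k/q_k = 24266/2391
k=10  a_k=1  p_k/q_k = 33877/3338
k=11  a_k=6  p_k/q_k = 227528/22419
fundamental: x₁=227528, y₁=22419  (since 51768990784 − 103·502611561 = 1)
(227528+22419√103)^2 = 103537981567 + 10201900464√103
(227528+22419√103)^3 = 47115579739725224 + 4642436017523565√103
(227528+22419√103)^4 = 21440227253936863550977 + 2112568364380001494176√103
(227528+22419√103)^5 = 9756504053220377800313664488 + 961336909616663523916230291√103

227528 22419
103537981567 10201900464
47115579739725224 4642436017523565
21440227253936863550977 2112568364380001494176
9756504053220377800313664488 961336909616663523916230291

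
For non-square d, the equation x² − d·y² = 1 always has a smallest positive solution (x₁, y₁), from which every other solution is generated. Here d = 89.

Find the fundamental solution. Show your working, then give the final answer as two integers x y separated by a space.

√89 = [9; 2,3,3,2,18, …], period ℓ=5 (odd) → k=9
step 0: (9, 1)  from 9·(1,0) + (0,1)
…
step 3: (217, 23)  from 3·(66,7) + (19,2)
…
step 8: (216991, 23001)  from 3·(66019,6998) + (18934,2007)
step 9: (500001, 53000)  from 2·(216991,23001) + (66019,6998)
→ (500001, 53000).  Check: 500001²=250001000001, 89·53000²=250001000000, difference 1.

500001 53000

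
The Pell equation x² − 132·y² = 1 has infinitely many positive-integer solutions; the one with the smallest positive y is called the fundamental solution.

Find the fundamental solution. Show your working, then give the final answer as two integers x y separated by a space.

23 2

√132 → a₀=11, period (2,22); ℓ=2 even so k=1
step 0: (11, 1)  from 11·(1,0) + (0,1)
step 1: (23, 2)  from 2·(11,1) + (1,0)
→ (23, 2).  Check: 23²=529, 132·2²=528, difference 1.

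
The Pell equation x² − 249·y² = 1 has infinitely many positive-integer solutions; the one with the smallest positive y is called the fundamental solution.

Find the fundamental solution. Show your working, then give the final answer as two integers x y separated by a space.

√249 = [15; 1,3,1,1,5,…,3,1,30, …], period ℓ=16 (even) → k=15
a_0=15:  p_0=15·1+0=15,  q_0=15·0+1=1
…
a_2=3:  p_2=3·16+15=63,  q_2=3·1+1=4
a_3=1:  p_3=1·63+16=79,  q_3=1·4+1=5
…
a_5=5:  p_5=5·142+79=789,  q_5=5·9+5=50
a_6=1:  p_6=1·789+142=931,  q_6=1·50+9=59
…
a_8=10:  p_8=10·3582+931=36751,  q_8=10·227+59=2329
a_9=3:  p_9=3·36751+3582=113835,  q_9=3·2329+227=7214
a_10=1:  p_10=1·113835+36751=150586,  q_10=1·7214+2329=9543
a_11=5:  p_11=5·150586+113835=866765,  q_11=5·9543+7214=54929
a_12=1:  p_12=1·866765+150586=1017351,  q_12=1·54929+9543=64472
…
a_14=3:  p_14=3·1884116+1017351=6669699,  q_14=3·119401+64472=422675
a_15=1:  p_15=1·6669699+1884116=8553815,  q_15=1·422675+119401=542076
(x₁, y₁) = (8553815, 542076);  8553815² − 249·542076² = 1 ✓

8553815 542076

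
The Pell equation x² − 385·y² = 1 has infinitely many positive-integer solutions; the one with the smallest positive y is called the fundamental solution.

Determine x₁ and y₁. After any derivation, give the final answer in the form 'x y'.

√385 = [19; 1,1,1,1,1,…,1,1,38, …], period ℓ=16 (even) → k=15
a_0=19:  p_0=19·1+0=19,  q_0=19·0+1=1
…
a_2=1:  p_2=1·20+19=39,  q_2=1·1+1=2
a_3=1:  p_3=1·39+20=59,  q_3=1·2+1=3
…
a_7=1:  p_7=1·569+157=726,  q_7=1·29+8=37
a_8=2:  p_8=2·726+569=2021,  q_8=2·37+29=103
a_9=1:  p_9=1·2021+726=2747,  q_9=1·103+37=140
a_10=3:  p_10=3·2747+2021=10262,  q_10=3·140+103=523
…
a_14=1:  p_14=1·36280+23271=59551,  q_14=1·1849+1186=3035
a_15=1:  p_15=1·59551+36280=95831,  q_15=1·3035+1849=4884
→ (95831, 4884).  Check: 95831²=9183580561, 385·4884²=9183580560, difference 1.

95831 4884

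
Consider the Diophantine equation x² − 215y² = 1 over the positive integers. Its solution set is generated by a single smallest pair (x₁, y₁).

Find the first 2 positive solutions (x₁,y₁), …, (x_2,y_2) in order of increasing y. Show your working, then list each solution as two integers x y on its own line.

√215 → a₀=14, period (1,1,1,28); ℓ=4 even so k=3
a_0=14:  p_0=14·1+0=14,  q_0=14·0+1=1
a_1=1:  p_1=1·14+1=15,  q_1=1·1+0=1
a_2=1:  p_2=1·15+14=29,  q_2=1·1+1=2
a_3=1:  p_3=1·29+15=44,  q_3=1·2+1=3
fundamental: x₁=44, y₁=3  (since 1936 − 215·9 = 1)
n=2: (44,3)∘(44,3) = (44·44+215·3·3, 44·3+3·44) = (3871,264)

44 3
3871 264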